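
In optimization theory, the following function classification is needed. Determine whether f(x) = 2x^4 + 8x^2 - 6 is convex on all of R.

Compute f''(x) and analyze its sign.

f(x) = 2x^4 + 8x^2 - 6
f'(x) = 8x^3 + 16x
f''(x) = 24x^2 + 16
f''(x) = 24x^2 + 16 >= 16 > 0 for all x
Therefore, f is convex on R.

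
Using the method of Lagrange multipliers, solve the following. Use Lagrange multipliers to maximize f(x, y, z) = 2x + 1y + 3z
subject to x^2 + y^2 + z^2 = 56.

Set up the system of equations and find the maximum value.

Lagrange conditions: 2 = 2*lambda*x, 1 = 2*lambda*y, 3 = 2*lambda*z
So x:2 = y:1 = z:3, i.e. x = 2t, y = 1t, z = 3t
Constraint: t^2*(2^2 + 1^2 + 3^2) = 56
  t^2 * 14 = 56  =>  t = sqrt(4)
Maximum = 2*2t + 1*1t + 3*3t = 14*sqrt(4) = 28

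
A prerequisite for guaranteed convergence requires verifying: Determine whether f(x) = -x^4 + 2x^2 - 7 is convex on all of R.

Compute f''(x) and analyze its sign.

f(x) = -x^4 + 2x^2 - 7
f'(x) = -4x^3 + 4x
f''(x) = -12x^2 + 4
f''(x) = -12x^2 + 4 -> -inf as |x| -> inf
Therefore, f is not globally convex on R.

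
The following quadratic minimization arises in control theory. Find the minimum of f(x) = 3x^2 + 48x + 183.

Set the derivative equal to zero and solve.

f(x) = 3x^2 + 48x + 183
f'(x) = 6x + (48) = 0
x = -48/6 = -8
f(-8) = -9
Since f''(x) = 6 > 0, this is a minimum.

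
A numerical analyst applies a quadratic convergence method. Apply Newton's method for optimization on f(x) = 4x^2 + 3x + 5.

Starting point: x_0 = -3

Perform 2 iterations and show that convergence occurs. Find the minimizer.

f(x) = 4x^2 + 3x + 5, f'(x) = 8x + (3), f''(x) = 8
Step 1: f'(-3) = -21, x_1 = -3 - -21/8 = -3/8
Step 2: f'(-3/8) = 0, x_2 = -3/8 (converged)
Newton's method converges in 1 step for quadratics.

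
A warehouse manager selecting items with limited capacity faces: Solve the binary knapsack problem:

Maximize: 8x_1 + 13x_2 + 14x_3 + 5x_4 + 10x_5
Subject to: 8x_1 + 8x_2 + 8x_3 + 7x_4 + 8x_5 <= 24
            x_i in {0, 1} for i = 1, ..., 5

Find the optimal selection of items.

Items: item 1 (v=8, w=8), item 2 (v=13, w=8), item 3 (v=14, w=8), item 4 (v=5, w=7), item 5 (v=10, w=8)
Capacity: 24
Checking all 32 subsets (w = total weight, v = total value):
  {}: w = 0, v = 0
  {1}: w = 8, v = 8
  {2}: w = 8, v = 13
  {3}: w = 8, v = 14
  {4}: w = 7, v = 5
  {5}: w = 8, v = 10
  {1, 2}: w = 16, v = 21
  {1, 3}: w = 16, v = 22
  {1, 4}: w = 15, v = 13
  {1, 5}: w = 16, v = 18
  {2, 3}: w = 16, v = 27
  {2, 4}: w = 15, v = 18
  {2, 5}: w = 16, v = 23
  {3, 4}: w = 15, v = 19
  {3, 5}: w = 16, v = 24
  {4, 5}: w = 15, v = 15
  {1, 2, 3}: w = 24, v = 35
  {1, 2, 4}: w = 23, v = 26
  {1, 2, 5}: w = 24, v = 31
  {1, 3, 4}: w = 23, v = 27
  {1, 3, 5}: w = 24, v = 32
  {1, 4, 5}: w = 23, v = 23
  {2, 3, 4}: w = 23, v = 32
  {2, 3, 5}: w = 24, v = 37
  {2, 4, 5}: w = 23, v = 28
  {3, 4, 5}: w = 23, v = 29
  {1, 2, 3, 4}: w = 31 > 24, infeasible
  {1, 2, 3, 5}: w = 32 > 24, infeasible
  {1, 2, 4, 5}: w = 31 > 24, infeasible
  {1, 3, 4, 5}: w = 31 > 24, infeasible
  {2, 3, 4, 5}: w = 31 > 24, infeasible
  {1, 2, 3, 4, 5}: w = 39 > 24, infeasible
Best feasible subset: items [2, 3, 5]
Total weight: 24 <= 24, total value: 37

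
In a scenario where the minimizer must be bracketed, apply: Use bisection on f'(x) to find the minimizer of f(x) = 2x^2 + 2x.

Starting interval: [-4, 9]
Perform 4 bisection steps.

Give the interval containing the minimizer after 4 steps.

Finding critical point of f(x) = 2x^2 + 2x using bisection on f'(x) = 4x + 2.
f'(x) = 0 when x = -1/2.
Starting interval: [-4, 9]
Step 1: mid = 5/2, f'(mid) = 12, new interval = [-4, 5/2]
Step 2: mid = -3/4, f'(mid) = -1, new interval = [-3/4, 5/2]
Step 3: mid = 7/8, f'(mid) = 11/2, new interval = [-3/4, 7/8]
Step 4: mid = 1/16, f'(mid) = 9/4, new interval = [-3/4, 1/16]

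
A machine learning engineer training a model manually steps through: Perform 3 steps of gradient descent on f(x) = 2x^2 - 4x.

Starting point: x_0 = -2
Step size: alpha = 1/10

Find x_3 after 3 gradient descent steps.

f(x) = 2x^2 - 4x, f'(x) = 4x + (-4)
Step 1: f'(-2) = -12, x_1 = -2 - 1/10 * -12 = -4/5
Step 2: f'(-4/5) = -36/5, x_2 = -4/5 - 1/10 * -36/5 = -2/25
Step 3: f'(-2/25) = -108/25, x_3 = -2/25 - 1/10 * -108/25 = 44/125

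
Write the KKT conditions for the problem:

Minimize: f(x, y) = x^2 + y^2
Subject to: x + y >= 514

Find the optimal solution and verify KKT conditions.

KKT conditions for min x^2 + y^2 s.t. x + y >= 514:
Stationarity: 2x = mu, 2y = mu
So x = y = mu/2.
Complementary slackness: mu*(x + y - 514) = 0
Primal feasibility: x + y >= 514; dual feasibility: mu >= 0
If mu = 0 then x = y = 0, but 0 + 0 < 514 is infeasible, so the constraint is active.
Constraint active: x + y = 2*(mu/2) = 514 => mu = 514
x = y = 257, f = 132098
Verify: stationarity 2*257 = 514 = mu; primal 257 + 257 = 514 >= 514; dual mu = 514 >= 0; complementary slackness 514*(514 - 514) = 0. All KKT conditions hold.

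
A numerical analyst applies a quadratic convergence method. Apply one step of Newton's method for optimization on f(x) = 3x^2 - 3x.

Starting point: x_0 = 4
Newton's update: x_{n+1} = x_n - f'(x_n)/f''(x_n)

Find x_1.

f(x) = 3x^2 - 3x
f'(x) = 6x + (-3), f''(x) = 6
Newton step: x_1 = x_0 - f'(x_0)/f''(x_0)
f'(4) = 21
x_1 = 4 - 21/6 = 1/2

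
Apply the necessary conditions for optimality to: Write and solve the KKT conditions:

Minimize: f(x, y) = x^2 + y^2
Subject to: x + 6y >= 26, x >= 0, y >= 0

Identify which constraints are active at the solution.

KKT conditions for min x^2 + y^2 s.t. 1x + 6y >= 26, x >= 0, y >= 0:
Stationarity: 2x = mu*1 + mu_x, 2y = mu*6 + mu_y, with mu, mu_x, mu_y >= 0
Complementary slackness: mu*(x + 6y - 26) = 0, mu_x*x = 0, mu_y*y = 0
(0, 0) is infeasible (1*0 + 6*0 < 26), so if mu = 0 stationarity would force x = mu_x/2 >= 0, y = mu_y/2 >= 0 with mu_x*x = mu_y*y = 0, i.e. x = y = 0: contradiction. Hence mu > 0 and x + 6y = 26 is active.
Try x > 0, y > 0 (so mu_x = mu_y = 0): x = 1*mu/2, y = 6*mu/2
Substitute: 1*(1*mu/2) + 6*(6*mu/2) = 26
  mu*37/2 = 26 => mu = 52/37
x* = 26/37 > 0, y* = 156/37 > 0, consistent with mu_x = mu_y = 0.
f is convex and the constraints are linear, so this KKT point is the global minimum.
f* = 676/37
Active constraints: x + 6y >= 26 (holds with equality, mu = 52/37 > 0); x >= 0 and y >= 0 are inactive (mu_x = mu_y = 0).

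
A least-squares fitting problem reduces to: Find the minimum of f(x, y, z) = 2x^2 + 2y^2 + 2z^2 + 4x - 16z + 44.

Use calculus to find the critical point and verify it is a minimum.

f(x,y,z) = 2x^2 + 2y^2 + 2z^2 + 4x - 16z + 44
df/dx = 4x + (4) = 0 => x = -1
df/dy = 4y + (0) = 0 => y = 0
df/dz = 4z + (-16) = 0 => z = 4
f(-1,0,4) = 2*(-1)^2 + 2*(0)^2 + 2*(4)^2 + 4*(-1) + -16*(4) + 44 = 10
Hessian is diagonal with entries 4, 4, 4 > 0, confirmed minimum.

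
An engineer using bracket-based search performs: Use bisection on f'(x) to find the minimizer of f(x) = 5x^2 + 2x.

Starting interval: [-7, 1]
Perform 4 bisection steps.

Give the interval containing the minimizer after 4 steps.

Finding critical point of f(x) = 5x^2 + 2x using bisection on f'(x) = 10x + 2.
f'(x) = 0 when x = -1/5.
Starting interval: [-7, 1]
Step 1: mid = -3, f'(mid) = -28, new interval = [-3, 1]
Step 2: mid = -1, f'(mid) = -8, new interval = [-1, 1]
Step 3: mid = 0, f'(mid) = 2, new interval = [-1, 0]
Step 4: mid = -1/2, f'(mid) = -3, new interval = [-1/2, 0]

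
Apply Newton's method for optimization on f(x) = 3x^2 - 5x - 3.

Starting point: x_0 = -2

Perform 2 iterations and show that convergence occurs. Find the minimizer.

f(x) = 3x^2 - 5x - 3, f'(x) = 6x + (-5), f''(x) = 6
Step 1: f'(-2) = -17, x_1 = -2 - -17/6 = 5/6
Step 2: f'(5/6) = 0, x_2 = 5/6 (converged)
Newton's method converges in 1 step for quadratics.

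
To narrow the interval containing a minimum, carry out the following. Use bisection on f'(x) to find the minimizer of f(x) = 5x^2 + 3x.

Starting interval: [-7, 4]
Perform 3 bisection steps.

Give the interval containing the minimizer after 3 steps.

Finding critical point of f(x) = 5x^2 + 3x using bisection on f'(x) = 10x + 3.
f'(x) = 0 when x = -3/10.
Starting interval: [-7, 4]
Step 1: mid = -3/2, f'(mid) = -12, new interval = [-3/2, 4]
Step 2: mid = 5/4, f'(mid) = 31/2, new interval = [-3/2, 5/4]
Step 3: mid = -1/8, f'(mid) = 7/4, new interval = [-3/2, -1/8]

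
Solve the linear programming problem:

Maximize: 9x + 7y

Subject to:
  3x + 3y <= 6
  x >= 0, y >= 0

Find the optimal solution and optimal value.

The feasible region has vertices at [(0, 0), (2, 0), (0, 2)].
Checking objective 9x + 7y at each vertex:
  (0, 0): 9*0 + 7*0 = 0
  (2, 0): 9*2 + 7*0 = 18
  (0, 2): 9*0 + 7*2 = 14
Maximum is 18 at (2, 0).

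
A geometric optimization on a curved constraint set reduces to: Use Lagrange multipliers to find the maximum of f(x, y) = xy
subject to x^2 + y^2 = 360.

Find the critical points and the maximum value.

Lagrange conditions: y = 2*lambda*x and x = 2*lambda*y
If x = 0 then y = 0, violating the constraint, so x, y != 0.
Dividing: y/x = x/y => x^2 = y^2 => y = x or y = -x
Constraint: 2x^2 = 360 => x^2 = 180 => x = +/-sqrt(180)
Critical points: (sqrt(180), sqrt(180)), (-sqrt(180), -sqrt(180)), (sqrt(180), -sqrt(180)), (-sqrt(180), sqrt(180))
  y = x:  xy = x^2 = 180  at (sqrt(180), sqrt(180)) and (-sqrt(180), -sqrt(180))
  y = -x: xy = -x^2 = -180 at (sqrt(180), -sqrt(180)) and (-sqrt(180), sqrt(180))
Maximum xy = 180 at (sqrt(180), sqrt(180)) and (-sqrt(180), -sqrt(180))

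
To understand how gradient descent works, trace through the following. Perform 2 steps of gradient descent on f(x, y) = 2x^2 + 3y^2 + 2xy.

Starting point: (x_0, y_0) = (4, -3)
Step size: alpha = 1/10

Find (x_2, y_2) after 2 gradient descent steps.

f(x,y) = 2x^2 + 3y^2 + 2xy
grad_x = 4x + 2y, grad_y = 6y + 2x
Step 1: grad = (10, -10), (3, -2)
Step 2: grad = (8, -6), (11/5, -7/5)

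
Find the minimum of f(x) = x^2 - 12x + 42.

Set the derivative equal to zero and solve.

f(x) = x^2 - 12x + 42
f'(x) = 2x + (-12) = 0
x = 12/2 = 6
f(6) = 6
Since f''(x) = 2 > 0, this is a minimum.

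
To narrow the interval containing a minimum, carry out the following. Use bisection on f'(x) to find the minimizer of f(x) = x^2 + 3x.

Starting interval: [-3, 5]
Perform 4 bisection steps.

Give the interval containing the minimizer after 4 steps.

Finding critical point of f(x) = x^2 + 3x using bisection on f'(x) = 2x + 3.
f'(x) = 0 when x = -3/2.
Starting interval: [-3, 5]
Step 1: mid = 1, f'(mid) = 5, new interval = [-3, 1]
Step 2: mid = -1, f'(mid) = 1, new interval = [-3, -1]
Step 3: mid = -2, f'(mid) = -1, new interval = [-2, -1]
Step 4: mid = -3/2, f'(mid) = 0, new interval = [-3/2, -3/2]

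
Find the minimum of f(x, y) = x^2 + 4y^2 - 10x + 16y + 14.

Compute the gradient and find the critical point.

f(x,y) = x^2 + 4y^2 - 10x + 16y + 14
df/dx = 2x + (-10) = 0  =>  x = 5
df/dy = 8y + (16) = 0  =>  y = -2
f(5, -2) = 1*(5)^2 + 4*(-2)^2 + -10*(5) + 16*(-2) + 14 = -27
Hessian is diagonal with entries 2, 8 > 0, so this is a minimum.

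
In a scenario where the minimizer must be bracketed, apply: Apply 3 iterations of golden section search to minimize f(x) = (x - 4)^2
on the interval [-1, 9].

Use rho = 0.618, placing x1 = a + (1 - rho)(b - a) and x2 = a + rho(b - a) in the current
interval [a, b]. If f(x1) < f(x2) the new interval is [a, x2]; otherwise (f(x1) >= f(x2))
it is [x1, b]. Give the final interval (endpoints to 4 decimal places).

Golden section search for min of f(x) = (x - 4)^2 on [-1, 9].
Each step: x1 = a + (1 - rho)(b - a), x2 = a + rho(b - a); if f(x1) < f(x2) keep [a, x2], otherwise keep [x1, b].
Step 1: [-1.0000, 9.0000], x1=2.8200 (f=1.3924), x2=5.1800 (f=1.3924); f(x1) = f(x2) (tie, not '<') => keep [2.8200, 9.0000]
Step 2: [2.8200, 9.0000], x1=5.1808 (f=1.3942), x2=6.6392 (f=6.9656); f(x1) < f(x2) => keep [2.8200, 6.6392]
Step 3: [2.8200, 6.6392], x1=4.2789 (f=0.0778), x2=5.1803 (f=1.3931); f(x1) < f(x2) => keep [2.8200, 5.1803]
Final interval: [2.8200, 5.1803]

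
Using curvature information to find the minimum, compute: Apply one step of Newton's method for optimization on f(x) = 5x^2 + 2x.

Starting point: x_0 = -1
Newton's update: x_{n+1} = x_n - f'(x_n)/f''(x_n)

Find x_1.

f(x) = 5x^2 + 2x
f'(x) = 10x + (2), f''(x) = 10
Newton step: x_1 = x_0 - f'(x_0)/f''(x_0)
f'(-1) = -8
x_1 = -1 - -8/10 = -1/5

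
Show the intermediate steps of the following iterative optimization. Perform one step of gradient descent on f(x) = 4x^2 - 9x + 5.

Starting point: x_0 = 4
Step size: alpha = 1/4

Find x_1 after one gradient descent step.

f(x) = 4x^2 - 9x + 5
f'(x) = 8x - 9
f'(4) = 8*4 + (-9) = 23
x_1 = x_0 - alpha * f'(x_0) = 4 - 1/4 * 23 = -7/4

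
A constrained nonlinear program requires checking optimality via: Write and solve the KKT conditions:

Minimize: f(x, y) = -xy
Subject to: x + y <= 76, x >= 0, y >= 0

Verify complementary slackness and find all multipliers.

Problem: min -xy s.t. x + y <= 76 (multiplier lambda), x >= 0 (mu_x), y >= 0 (mu_y)
KKT stationarity: -y + lambda - mu_x = 0, -x + lambda - mu_y = 0, with lambda, mu_x, mu_y >= 0
Complementary slackness: lambda*(x + y - 76) = 0, mu_x*x = 0, mu_y*y = 0
If lambda = 0: y = -mu_x <= 0 and x = -mu_y <= 0 force x = y = 0 with f = 0; but x = y = 38 is feasible with f = -1444 < 0, so this is not the minimum. Hence lambda > 0 and x + y = 76.
Try x > 0, y > 0 (so mu_x = mu_y = 0): y = lambda, x = lambda => x = y = lambda
x + y = 76 => 2*lambda = 76 => lambda = 38
x* = y* = 38 > 0, consistent with mu_x = mu_y = 0.
(Any feasible point with x = 0 or y = 0 has f = 0 > -1444, so the minimum is not on those boundaries.)
min(-xy) = -1444 (i.e. max xy = 1444)
Multipliers: lambda = 38, mu_x = 0, mu_y = 0
Complementary slackness: lambda*(x + y - 76) = 38*(38 + 38 - 76) = 0, mu_x*x = 0*38 = 0, mu_y*y = 0*38 = 0. Satisfied.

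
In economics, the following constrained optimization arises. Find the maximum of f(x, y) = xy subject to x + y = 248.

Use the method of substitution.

Substitute y = 248 - x into f(x,y) = xy:
g(x) = x(248 - x) = 248x - x^2
g'(x) = 248 - 2x = 0  =>  x = 124
y = 248 - 124 = 124
Maximum value = 124 * 124 = 15376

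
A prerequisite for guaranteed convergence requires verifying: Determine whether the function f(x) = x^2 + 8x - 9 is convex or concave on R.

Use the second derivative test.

f(x) = x^2 + 8x - 9
f'(x) = 2x + 8
f''(x) = 2
Since f''(x) = 2 > 0 for all x, f is convex on R.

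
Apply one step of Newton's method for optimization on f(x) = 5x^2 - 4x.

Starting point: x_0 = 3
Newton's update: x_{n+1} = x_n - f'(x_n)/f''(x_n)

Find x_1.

f(x) = 5x^2 - 4x
f'(x) = 10x + (-4), f''(x) = 10
Newton step: x_1 = x_0 - f'(x_0)/f''(x_0)
f'(3) = 26
x_1 = 3 - 26/10 = 2/5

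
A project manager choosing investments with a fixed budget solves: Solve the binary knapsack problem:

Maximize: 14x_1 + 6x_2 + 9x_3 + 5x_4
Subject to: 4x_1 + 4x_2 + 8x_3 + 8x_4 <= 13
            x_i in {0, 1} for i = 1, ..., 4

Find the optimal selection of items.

Items: item 1 (v=14, w=4), item 2 (v=6, w=4), item 3 (v=9, w=8), item 4 (v=5, w=8)
Capacity: 13
Checking all 16 subsets (w = total weight, v = total value):
  {}: w = 0, v = 0
  {1}: w = 4, v = 14
  {2}: w = 4, v = 6
  {3}: w = 8, v = 9
  {4}: w = 8, v = 5
  {1, 2}: w = 8, v = 20
  {1, 3}: w = 12, v = 23
  {1, 4}: w = 12, v = 19
  {2, 3}: w = 12, v = 15
  {2, 4}: w = 12, v = 11
  {3, 4}: w = 16 > 13, infeasible
  {1, 2, 3}: w = 16 > 13, infeasible
  {1, 2, 4}: w = 16 > 13, infeasible
  {1, 3, 4}: w = 20 > 13, infeasible
  {2, 3, 4}: w = 20 > 13, infeasible
  {1, 2, 3, 4}: w = 24 > 13, infeasible
Best feasible subset: items [1, 3]
Total weight: 12 <= 13, total value: 23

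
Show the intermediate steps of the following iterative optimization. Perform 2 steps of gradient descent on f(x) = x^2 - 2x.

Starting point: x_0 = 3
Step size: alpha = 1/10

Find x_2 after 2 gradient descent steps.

f(x) = x^2 - 2x, f'(x) = 2x + (-2)
Step 1: f'(3) = 4, x_1 = 3 - 1/10 * 4 = 13/5
Step 2: f'(13/5) = 16/5, x_2 = 13/5 - 1/10 * 16/5 = 57/25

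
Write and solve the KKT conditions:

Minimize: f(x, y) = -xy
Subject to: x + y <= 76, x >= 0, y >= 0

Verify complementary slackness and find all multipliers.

Problem: min -xy s.t. x + y <= 76 (multiplier lambda), x >= 0 (mu_x), y >= 0 (mu_y)
KKT stationarity: -y + lambda - mu_x = 0, -x + lambda - mu_y = 0, with lambda, mu_x, mu_y >= 0
Complementary slackness: lambda*(x + y - 76) = 0, mu_x*x = 0, mu_y*y = 0
If lambda = 0: y = -mu_x <= 0 and x = -mu_y <= 0 force x = y = 0 with f = 0; but x = y = 38 is feasible with f = -1444 < 0, so this is not the minimum. Hence lambda > 0 and x + y = 76.
Try x > 0, y > 0 (so mu_x = mu_y = 0): y = lambda, x = lambda => x = y = lambda
x + y = 76 => 2*lambda = 76 => lambda = 38
x* = y* = 38 > 0, consistent with mu_x = mu_y = 0.
(Any feasible point with x = 0 or y = 0 has f = 0 > -1444, so the minimum is not on those boundaries.)
min(-xy) = -1444 (i.e. max xy = 1444)
Multipliers: lambda = 38, mu_x = 0, mu_y = 0
Complementary slackness: lambda*(x + y - 76) = 38*(38 + 38 - 76) = 0, mu_x*x = 0*38 = 0, mu_y*y = 0*38 = 0. Satisfied.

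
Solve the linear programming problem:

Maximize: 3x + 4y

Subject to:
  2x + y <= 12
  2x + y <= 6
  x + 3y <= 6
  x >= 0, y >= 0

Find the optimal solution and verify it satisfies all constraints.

Feasible vertices: (0, 0), (0, 2), (12/5, 6/5), (3, 0)
Objective 3x + 4y at each vertex:
  (0, 0): 0
  (0, 2): 8
  (12/5, 6/5): 12
  (3, 0): 9
Maximum is 12 at (12/5, 6/5).
Verify constraints at (x, y) = (12/5, 6/5):
  2*(12/5) + 1*(6/5) = 6 <= 12
  2*(12/5) + 1*(6/5) = 6 <= 6 (active)
  1*(12/5) + 3*(6/5) = 6 <= 6 (active)
  x = 12/5 >= 0, y = 6/5 >= 0. All constraints satisfied.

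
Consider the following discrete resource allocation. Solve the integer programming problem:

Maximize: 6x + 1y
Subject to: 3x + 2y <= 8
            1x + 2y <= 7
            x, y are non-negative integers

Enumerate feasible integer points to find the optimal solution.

Constraint 1: 3x + 2y <= 8
Constraint 2: 1x + 2y <= 7
Feasible x range (need y >= 0): 0 <= x <= min(8/3, 7/1) => x in {0, ..., 2}.
Enumerate feasible integer points row by row (the coefficient of y is 1 > 0, so for each x the largest feasible y gives the best value):
  x = 0: y <= min((8 - 3*0)/2, (7 - 1*0)/2) => y in {0, ..., 3}; best 6*0 + 1*3 = 3
  x = 1: y <= min((8 - 3*1)/2, (7 - 1*1)/2) => y in {0, ..., 2}; best 6*1 + 1*2 = 8
  x = 2: y <= min((8 - 3*2)/2, (7 - 1*2)/2) => y in {0, ..., 1}; best 6*2 + 1*1 = 13
The maximum 6x + 1y = 13 is achieved at x = 2, y = 1.
Check: 3*2 + 2*1 = 8 <= 8 and 1*2 + 2*1 = 4 <= 7.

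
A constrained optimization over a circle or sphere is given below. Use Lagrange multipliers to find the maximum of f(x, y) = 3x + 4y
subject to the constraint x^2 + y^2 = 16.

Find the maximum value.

Set up Lagrange conditions: grad f = lambda * grad g
  3 = 2*lambda*x
  4 = 2*lambda*y
From these: x/y = 3/4, so x = 3t, y = 4t for some t.
Substitute into constraint: (3t)^2 + (4t)^2 = 16
  t^2 * 25 = 16
  t = sqrt(16/25)
Maximum = 3*x + 4*y = (3^2 + 4^2)*t = 25 * sqrt(16/25) = 20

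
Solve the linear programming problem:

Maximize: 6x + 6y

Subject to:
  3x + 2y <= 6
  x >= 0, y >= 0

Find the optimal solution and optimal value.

The feasible region has vertices at [(0, 0), (2, 0), (0, 3)].
Checking objective 6x + 6y at each vertex:
  (0, 0): 6*0 + 6*0 = 0
  (2, 0): 6*2 + 6*0 = 12
  (0, 3): 6*0 + 6*3 = 18
Maximum is 18 at (0, 3).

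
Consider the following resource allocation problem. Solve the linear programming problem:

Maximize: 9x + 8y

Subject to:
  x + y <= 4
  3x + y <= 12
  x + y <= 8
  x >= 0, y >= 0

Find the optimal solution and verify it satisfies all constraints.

Feasible vertices: (0, 0), (0, 4), (4, 0)
Objective 9x + 8y at each vertex:
  (0, 0): 0
  (0, 4): 32
  (4, 0): 36
Maximum is 36 at (4, 0).
Verify constraints at (x, y) = (4, 0):
  1*4 + 1*0 = 4 <= 4 (active)
  3*4 + 1*0 = 12 <= 12 (active)
  1*4 + 1*0 = 4 <= 8
  x = 4 >= 0, y = 0 >= 0. All constraints satisfied.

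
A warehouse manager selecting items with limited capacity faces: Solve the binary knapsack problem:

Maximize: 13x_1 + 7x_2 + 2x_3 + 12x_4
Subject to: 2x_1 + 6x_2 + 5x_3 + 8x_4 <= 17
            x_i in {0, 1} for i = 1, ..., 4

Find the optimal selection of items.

Items: item 1 (v=13, w=2), item 2 (v=7, w=6), item 3 (v=2, w=5), item 4 (v=12, w=8)
Capacity: 17
Checking all 16 subsets (w = total weight, v = total value):
  {}: w = 0, v = 0
  {1}: w = 2, v = 13
  {2}: w = 6, v = 7
  {3}: w = 5, v = 2
  {4}: w = 8, v = 12
  {1, 2}: w = 8, v = 20
  {1, 3}: w = 7, v = 15
  {1, 4}: w = 10, v = 25
  {2, 3}: w = 11, v = 9
  {2, 4}: w = 14, v = 19
  {3, 4}: w = 13, v = 14
  {1, 2, 3}: w = 13, v = 22
  {1, 2, 4}: w = 16, v = 32
  {1, 3, 4}: w = 15, v = 27
  {2, 3, 4}: w = 19 > 17, infeasible
  {1, 2, 3, 4}: w = 21 > 17, infeasible
Best feasible subset: items [1, 2, 4]
Total weight: 16 <= 17, total value: 32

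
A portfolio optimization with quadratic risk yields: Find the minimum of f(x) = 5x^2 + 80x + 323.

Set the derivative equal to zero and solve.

f(x) = 5x^2 + 80x + 323
f'(x) = 10x + (80) = 0
x = -80/10 = -8
f(-8) = 3
Since f''(x) = 10 > 0, this is a minimum.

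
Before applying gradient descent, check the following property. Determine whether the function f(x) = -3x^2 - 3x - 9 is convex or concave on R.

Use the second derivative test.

f(x) = -3x^2 - 3x - 9
f'(x) = -6x - 3
f''(x) = -6
Since f''(x) = -6 < 0 for all x, f is concave on R.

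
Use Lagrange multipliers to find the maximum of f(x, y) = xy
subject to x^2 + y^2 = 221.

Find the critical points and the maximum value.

Lagrange conditions: y = 2*lambda*x and x = 2*lambda*y
If x = 0 then y = 0, violating the constraint, so x, y != 0.
Dividing: y/x = x/y => x^2 = y^2 => y = x or y = -x
Constraint: 2x^2 = 221 => x^2 = 221/2 => x = +/-sqrt(221/2)
Critical points: (sqrt(221/2), sqrt(221/2)), (-sqrt(221/2), -sqrt(221/2)), (sqrt(221/2), -sqrt(221/2)), (-sqrt(221/2), sqrt(221/2))
  y = x:  xy = x^2 = 221/2  at (sqrt(221/2), sqrt(221/2)) and (-sqrt(221/2), -sqrt(221/2))
  y = -x: xy = -x^2 = -221/2 at (sqrt(221/2), -sqrt(221/2)) and (-sqrt(221/2), sqrt(221/2))
Maximum xy = 221/2 at (sqrt(221/2), sqrt(221/2)) and (-sqrt(221/2), -sqrt(221/2))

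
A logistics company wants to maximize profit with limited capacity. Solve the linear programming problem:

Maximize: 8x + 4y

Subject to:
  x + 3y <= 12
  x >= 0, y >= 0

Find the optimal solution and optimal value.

The feasible region has vertices at [(0, 0), (12, 0), (0, 4)].
Checking objective 8x + 4y at each vertex:
  (0, 0): 8*0 + 4*0 = 0
  (12, 0): 8*12 + 4*0 = 96
  (0, 4): 8*0 + 4*4 = 16
Maximum is 96 at (12, 0).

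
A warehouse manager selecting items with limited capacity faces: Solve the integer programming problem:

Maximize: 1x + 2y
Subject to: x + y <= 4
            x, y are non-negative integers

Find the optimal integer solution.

Objective: 1x + 2y, constraint: x + y <= 4
Coefficient of y is 2 > coefficient of x is 1, so allocate the entire budget to y.
Optimal: x = 0, y = 4, value = 8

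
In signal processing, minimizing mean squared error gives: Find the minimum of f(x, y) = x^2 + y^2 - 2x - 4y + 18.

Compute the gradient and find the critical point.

f(x,y) = x^2 + y^2 - 2x - 4y + 18
df/dx = 2x + (-2) = 0  =>  x = 1
df/dy = 2y + (-4) = 0  =>  y = 2
f(1, 2) = 1*(1)^2 + 1*(2)^2 + -2*(1) + -4*(2) + 18 = 13
Hessian is diagonal with entries 2, 2 > 0, so this is a minimum.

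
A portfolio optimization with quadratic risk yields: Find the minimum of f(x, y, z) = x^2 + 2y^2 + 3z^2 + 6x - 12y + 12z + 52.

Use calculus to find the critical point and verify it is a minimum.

f(x,y,z) = x^2 + 2y^2 + 3z^2 + 6x - 12y + 12z + 52
df/dx = 2x + (6) = 0 => x = -3
df/dy = 4y + (-12) = 0 => y = 3
df/dz = 6z + (12) = 0 => z = -2
f(-3,3,-2) = 1*(-3)^2 + 2*(3)^2 + 3*(-2)^2 + 6*(-3) + -12*(3) + 12*(-2) + 52 = 13
Hessian is diagonal with entries 2, 4, 6 > 0, confirmed minimum.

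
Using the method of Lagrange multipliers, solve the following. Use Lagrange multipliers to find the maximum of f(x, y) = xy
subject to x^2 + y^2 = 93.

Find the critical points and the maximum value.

Lagrange conditions: y = 2*lambda*x and x = 2*lambda*y
If x = 0 then y = 0, violating the constraint, so x, y != 0.
Dividing: y/x = x/y => x^2 = y^2 => y = x or y = -x
Constraint: 2x^2 = 93 => x^2 = 93/2 => x = +/-sqrt(93/2)
Critical points: (sqrt(93/2), sqrt(93/2)), (-sqrt(93/2), -sqrt(93/2)), (sqrt(93/2), -sqrt(93/2)), (-sqrt(93/2), sqrt(93/2))
  y = x:  xy = x^2 = 93/2  at (sqrt(93/2), sqrt(93/2)) and (-sqrt(93/2), -sqrt(93/2))
  y = -x: xy = -x^2 = -93/2 at (sqrt(93/2), -sqrt(93/2)) and (-sqrt(93/2), sqrt(93/2))
Maximum xy = 93/2 at (sqrt(93/2), sqrt(93/2)) and (-sqrt(93/2), -sqrt(93/2))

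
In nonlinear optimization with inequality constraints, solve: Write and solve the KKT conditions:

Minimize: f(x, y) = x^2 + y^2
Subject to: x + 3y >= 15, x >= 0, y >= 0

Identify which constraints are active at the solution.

KKT conditions for min x^2 + y^2 s.t. 1x + 3y >= 15, x >= 0, y >= 0:
Stationarity: 2x = mu*1 + mu_x, 2y = mu*3 + mu_y, with mu, mu_x, mu_y >= 0
Complementary slackness: mu*(x + 3y - 15) = 0, mu_x*x = 0, mu_y*y = 0
(0, 0) is infeasible (1*0 + 3*0 < 15), so if mu = 0 stationarity would force x = mu_x/2 >= 0, y = mu_y/2 >= 0 with mu_x*x = mu_y*y = 0, i.e. x = y = 0: contradiction. Hence mu > 0 and x + 3y = 15 is active.
Try x > 0, y > 0 (so mu_x = mu_y = 0): x = 1*mu/2, y = 3*mu/2
Substitute: 1*(1*mu/2) + 3*(3*mu/2) = 15
  mu*10/2 = 15 => mu = 3
x* = 3/2 > 0, y* = 9/2 > 0, consistent with mu_x = mu_y = 0.
f is convex and the constraints are linear, so this KKT point is the global minimum.
f* = 45/2
Active constraints: x + 3y >= 15 (holds with equality, mu = 3 > 0); x >= 0 and y >= 0 are inactive (mu_x = mu_y = 0).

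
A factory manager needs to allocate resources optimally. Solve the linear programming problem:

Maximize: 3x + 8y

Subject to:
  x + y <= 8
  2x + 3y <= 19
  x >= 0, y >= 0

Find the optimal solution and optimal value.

Feasible vertices: (0, 0), (0, 19/3), (5, 3), (8, 0)
Objective 3x + 8y at each:
  (0, 0): 0
  (0, 19/3): 152/3
  (5, 3): 39
  (8, 0): 24
Maximum is 152/3 at (0, 19/3).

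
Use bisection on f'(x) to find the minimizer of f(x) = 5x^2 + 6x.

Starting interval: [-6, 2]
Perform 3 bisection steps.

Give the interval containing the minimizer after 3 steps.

Finding critical point of f(x) = 5x^2 + 6x using bisection on f'(x) = 10x + 6.
f'(x) = 0 when x = -3/5.
Starting interval: [-6, 2]
Step 1: mid = -2, f'(mid) = -14, new interval = [-2, 2]
Step 2: mid = 0, f'(mid) = 6, new interval = [-2, 0]
Step 3: mid = -1, f'(mid) = -4, new interval = [-1, 0]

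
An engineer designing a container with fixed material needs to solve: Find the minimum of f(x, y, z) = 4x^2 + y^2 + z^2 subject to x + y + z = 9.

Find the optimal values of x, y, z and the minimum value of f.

Using Lagrange multipliers on f = 4x^2 + y^2 + z^2 with constraint x + y + z = 9:
Conditions: 2*4*x = lambda, 2*1*y = lambda, 2*1*z = lambda
So x = lambda/8, y = lambda/2, z = lambda/2
Substituting into constraint: lambda * (9/8) = 9
lambda = 8
x = 1, y = 4, z = 4
Minimum value = 36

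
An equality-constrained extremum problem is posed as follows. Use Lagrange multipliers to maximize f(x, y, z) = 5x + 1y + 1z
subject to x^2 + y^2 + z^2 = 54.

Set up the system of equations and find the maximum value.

Lagrange conditions: 5 = 2*lambda*x, 1 = 2*lambda*y, 1 = 2*lambda*z
So x:5 = y:1 = z:1, i.e. x = 5t, y = 1t, z = 1t
Constraint: t^2*(5^2 + 1^2 + 1^2) = 54
  t^2 * 27 = 54  =>  t = sqrt(2)
Maximum = 5*5t + 1*1t + 1*1t = 27*sqrt(2) = sqrt(1458)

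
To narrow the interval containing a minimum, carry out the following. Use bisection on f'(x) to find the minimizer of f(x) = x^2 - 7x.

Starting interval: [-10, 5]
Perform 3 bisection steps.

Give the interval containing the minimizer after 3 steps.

Finding critical point of f(x) = x^2 - 7x using bisection on f'(x) = 2x + -7.
f'(x) = 0 when x = 7/2.
Starting interval: [-10, 5]
Step 1: mid = -5/2, f'(mid) = -12, new interval = [-5/2, 5]
Step 2: mid = 5/4, f'(mid) = -9/2, new interval = [5/4, 5]
Step 3: mid = 25/8, f'(mid) = -3/4, new interval = [25/8, 5]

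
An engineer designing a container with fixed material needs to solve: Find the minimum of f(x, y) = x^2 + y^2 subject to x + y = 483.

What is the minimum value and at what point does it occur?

Substitute y = 483 - x into f(x,y) = x^2 + y^2:
g(x) = x^2 + (483 - x)^2 = 2x^2 - 966x + 233289
g'(x) = 4x - 966 = 0  =>  x = 483/2
y = 483 - 483/2 = 483/2
Minimum value = (483/2)^2 + (483/2)^2 = 233289/2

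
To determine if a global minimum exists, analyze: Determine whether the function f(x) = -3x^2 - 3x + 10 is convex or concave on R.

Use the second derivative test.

f(x) = -3x^2 - 3x + 10
f'(x) = -6x - 3
f''(x) = -6
Since f''(x) = -6 < 0 for all x, f is concave on R.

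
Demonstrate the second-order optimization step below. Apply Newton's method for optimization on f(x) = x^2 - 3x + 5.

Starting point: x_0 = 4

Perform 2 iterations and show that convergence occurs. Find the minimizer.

f(x) = x^2 - 3x + 5, f'(x) = 2x + (-3), f''(x) = 2
Step 1: f'(4) = 5, x_1 = 4 - 5/2 = 3/2
Step 2: f'(3/2) = 0, x_2 = 3/2 (converged)
Newton's method converges in 1 step for quadratics.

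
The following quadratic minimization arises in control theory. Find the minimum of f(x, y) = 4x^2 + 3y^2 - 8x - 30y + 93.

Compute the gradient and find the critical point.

f(x,y) = 4x^2 + 3y^2 - 8x - 30y + 93
df/dx = 8x + (-8) = 0  =>  x = 1
df/dy = 6y + (-30) = 0  =>  y = 5
f(1, 5) = 4*(1)^2 + 3*(5)^2 + -8*(1) + -30*(5) + 93 = 14
Hessian is diagonal with entries 8, 6 > 0, so this is a minimum.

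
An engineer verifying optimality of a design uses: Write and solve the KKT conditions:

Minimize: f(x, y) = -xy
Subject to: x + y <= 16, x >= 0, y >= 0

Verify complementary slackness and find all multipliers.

Problem: min -xy s.t. x + y <= 16 (multiplier lambda), x >= 0 (mu_x), y >= 0 (mu_y)
KKT stationarity: -y + lambda - mu_x = 0, -x + lambda - mu_y = 0, with lambda, mu_x, mu_y >= 0
Complementary slackness: lambda*(x + y - 16) = 0, mu_x*x = 0, mu_y*y = 0
If lambda = 0: y = -mu_x <= 0 and x = -mu_y <= 0 force x = y = 0 with f = 0; but x = y = 8 is feasible with f = -64 < 0, so this is not the minimum. Hence lambda > 0 and x + y = 16.
Try x > 0, y > 0 (so mu_x = mu_y = 0): y = lambda, x = lambda => x = y = lambda
x + y = 16 => 2*lambda = 16 => lambda = 8
x* = y* = 8 > 0, consistent with mu_x = mu_y = 0.
(Any feasible point with x = 0 or y = 0 has f = 0 > -64, so the minimum is not on those boundaries.)
min(-xy) = -64 (i.e. max xy = 64)
Multipliers: lambda = 8, mu_x = 0, mu_y = 0
Complementary slackness: lambda*(x + y - 16) = 8*(8 + 8 - 16) = 0, mu_x*x = 0*8 = 0, mu_y*y = 0*8 = 0. Satisfied.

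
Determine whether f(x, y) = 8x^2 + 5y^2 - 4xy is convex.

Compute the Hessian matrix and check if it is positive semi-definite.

f(x,y) = 8x^2 + 5y^2 - 4xy
Hessian H = [[16, -4], [-4, 10]]
trace(H) = 26, det(H) = 144
Eigenvalues: (26 +/- sqrt(100)) / 2 = 18, 8
Since both eigenvalues > 0, f is convex.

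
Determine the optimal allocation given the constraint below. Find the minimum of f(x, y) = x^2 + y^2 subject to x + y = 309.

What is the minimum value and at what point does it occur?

Substitute y = 309 - x into f(x,y) = x^2 + y^2:
g(x) = x^2 + (309 - x)^2 = 2x^2 - 618x + 95481
g'(x) = 4x - 618 = 0  =>  x = 309/2
y = 309 - 309/2 = 309/2
Minimum value = (309/2)^2 + (309/2)^2 = 95481/2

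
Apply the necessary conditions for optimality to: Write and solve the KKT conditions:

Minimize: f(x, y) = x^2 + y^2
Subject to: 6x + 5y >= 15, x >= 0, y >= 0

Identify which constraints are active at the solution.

KKT conditions for min x^2 + y^2 s.t. 6x + 5y >= 15, x >= 0, y >= 0:
Stationarity: 2x = mu*6 + mu_x, 2y = mu*5 + mu_y, with mu, mu_x, mu_y >= 0
Complementary slackness: mu*(6x + 5y - 15) = 0, mu_x*x = 0, mu_y*y = 0
(0, 0) is infeasible (6*0 + 5*0 < 15), so if mu = 0 stationarity would force x = mu_x/2 >= 0, y = mu_y/2 >= 0 with mu_x*x = mu_y*y = 0, i.e. x = y = 0: contradiction. Hence mu > 0 and 6x + 5y = 15 is active.
Try x > 0, y > 0 (so mu_x = mu_y = 0): x = 6*mu/2, y = 5*mu/2
Substitute: 6*(6*mu/2) + 5*(5*mu/2) = 15
  mu*61/2 = 15 => mu = 30/61
x* = 90/61 > 0, y* = 75/61 > 0, consistent with mu_x = mu_y = 0.
f is convex and the constraints are linear, so this KKT point is the global minimum.
f* = 225/61
Active constraints: 6x + 5y >= 15 (holds with equality, mu = 30/61 > 0); x >= 0 and y >= 0 are inactive (mu_x = mu_y = 0).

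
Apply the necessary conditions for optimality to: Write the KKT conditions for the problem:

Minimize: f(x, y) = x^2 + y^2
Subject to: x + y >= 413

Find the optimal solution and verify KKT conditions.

KKT conditions for min x^2 + y^2 s.t. x + y >= 413:
Stationarity: 2x = mu, 2y = mu
So x = y = mu/2.
Complementary slackness: mu*(x + y - 413) = 0
Primal feasibility: x + y >= 413; dual feasibility: mu >= 0
If mu = 0 then x = y = 0, but 0 + 0 < 413 is infeasible, so the constraint is active.
Constraint active: x + y = 2*(mu/2) = 413 => mu = 413
x = y = 413/2, f = 170569/2
Verify: stationarity 2*(413/2) = 413 = mu; primal 413/2 + 413/2 = 413 >= 413; dual mu = 413 >= 0; complementary slackness 413*(413 - 413) = 0. All KKT conditions hold.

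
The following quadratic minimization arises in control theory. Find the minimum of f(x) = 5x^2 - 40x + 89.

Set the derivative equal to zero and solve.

f(x) = 5x^2 - 40x + 89
f'(x) = 10x + (-40) = 0
x = 40/10 = 4
f(4) = 9
Since f''(x) = 10 > 0, this is a minimum.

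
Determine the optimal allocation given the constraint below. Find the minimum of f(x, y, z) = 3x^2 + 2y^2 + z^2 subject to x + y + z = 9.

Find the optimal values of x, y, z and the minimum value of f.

Using Lagrange multipliers on f = 3x^2 + 2y^2 + z^2 with constraint x + y + z = 9:
Conditions: 2*3*x = lambda, 2*2*y = lambda, 2*1*z = lambda
So x = lambda/6, y = lambda/4, z = lambda/2
Substituting into constraint: lambda * (11/12) = 9
lambda = 108/11
x = 18/11, y = 27/11, z = 54/11
Minimum value = 486/11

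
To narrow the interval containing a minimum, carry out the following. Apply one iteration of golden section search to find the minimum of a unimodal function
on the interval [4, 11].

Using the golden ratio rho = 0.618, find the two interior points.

Golden section search on [4, 11].
Golden ratio rho = 0.618 (approx).
Interior points:
  x_1 = 4 + (1-0.618)*7 = 6.6740
  x_2 = 4 + 0.618*7 = 8.3260
Compare f(x_1) and f(x_2) to determine which subinterval to keep.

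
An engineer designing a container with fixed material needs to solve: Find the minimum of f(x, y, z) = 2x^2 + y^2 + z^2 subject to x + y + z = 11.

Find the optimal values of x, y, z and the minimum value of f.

Using Lagrange multipliers on f = 2x^2 + y^2 + z^2 with constraint x + y + z = 11:
Conditions: 2*2*x = lambda, 2*1*y = lambda, 2*1*z = lambda
So x = lambda/4, y = lambda/2, z = lambda/2
Substituting into constraint: lambda * (5/4) = 11
lambda = 44/5
x = 11/5, y = 22/5, z = 22/5
Minimum value = 242/5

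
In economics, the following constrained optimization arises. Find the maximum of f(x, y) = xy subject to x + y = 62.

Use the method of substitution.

Substitute y = 62 - x into f(x,y) = xy:
g(x) = x(62 - x) = 62x - x^2
g'(x) = 62 - 2x = 0  =>  x = 31
y = 62 - 31 = 31
Maximum value = 31 * 31 = 961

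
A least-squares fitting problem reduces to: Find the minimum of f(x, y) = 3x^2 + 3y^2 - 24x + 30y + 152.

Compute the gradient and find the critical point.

f(x,y) = 3x^2 + 3y^2 - 24x + 30y + 152
df/dx = 6x + (-24) = 0  =>  x = 4
df/dy = 6y + (30) = 0  =>  y = -5
f(4, -5) = 3*(4)^2 + 3*(-5)^2 + -24*(4) + 30*(-5) + 152 = 29
Hessian is diagonal with entries 6, 6 > 0, so this is a minimum.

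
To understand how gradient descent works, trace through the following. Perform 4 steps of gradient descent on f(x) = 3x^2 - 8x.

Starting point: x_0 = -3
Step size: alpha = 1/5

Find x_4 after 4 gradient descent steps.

f(x) = 3x^2 - 8x, f'(x) = 6x + (-8)
Step 1: f'(-3) = -26, x_1 = -3 - 1/5 * -26 = 11/5
Step 2: f'(11/5) = 26/5, x_2 = 11/5 - 1/5 * 26/5 = 29/25
Step 3: f'(29/25) = -26/25, x_3 = 29/25 - 1/5 * -26/25 = 171/125
Step 4: f'(171/125) = 26/125, x_4 = 171/125 - 1/5 * 26/125 = 829/625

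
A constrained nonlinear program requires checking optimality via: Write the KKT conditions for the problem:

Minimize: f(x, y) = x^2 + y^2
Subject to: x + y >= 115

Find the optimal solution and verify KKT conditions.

KKT conditions for min x^2 + y^2 s.t. x + y >= 115:
Stationarity: 2x = mu, 2y = mu
So x = y = mu/2.
Complementary slackness: mu*(x + y - 115) = 0
Primal feasibility: x + y >= 115; dual feasibility: mu >= 0
If mu = 0 then x = y = 0, but 0 + 0 < 115 is infeasible, so the constraint is active.
Constraint active: x + y = 2*(mu/2) = 115 => mu = 115
x = y = 115/2, f = 13225/2
Verify: stationarity 2*(115/2) = 115 = mu; primal 115/2 + 115/2 = 115 >= 115; dual mu = 115 >= 0; complementary slackness 115*(115 - 115) = 0. All KKT conditions hold.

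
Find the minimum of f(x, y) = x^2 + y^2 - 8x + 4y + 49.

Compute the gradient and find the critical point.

f(x,y) = x^2 + y^2 - 8x + 4y + 49
df/dx = 2x + (-8) = 0  =>  x = 4
df/dy = 2y + (4) = 0  =>  y = -2
f(4, -2) = 1*(4)^2 + 1*(-2)^2 + -8*(4) + 4*(-2) + 49 = 29
Hessian is diagonal with entries 2, 2 > 0, so this is a minimum.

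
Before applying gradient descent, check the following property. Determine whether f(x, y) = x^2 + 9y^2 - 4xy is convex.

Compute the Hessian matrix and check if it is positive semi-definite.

f(x,y) = x^2 + 9y^2 - 4xy
Hessian H = [[2, -4], [-4, 18]]
trace(H) = 20, det(H) = 20
Eigenvalues: (20 +/- sqrt(320)) / 2 = 18.94, 1.056
Since both eigenvalues > 0, f is convex.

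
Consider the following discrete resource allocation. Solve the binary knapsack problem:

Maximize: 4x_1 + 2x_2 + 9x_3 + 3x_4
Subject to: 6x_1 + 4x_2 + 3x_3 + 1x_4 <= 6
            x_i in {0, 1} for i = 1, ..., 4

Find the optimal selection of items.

Items: item 1 (v=4, w=6), item 2 (v=2, w=4), item 3 (v=9, w=3), item 4 (v=3, w=1)
Capacity: 6
Checking all 16 subsets (w = total weight, v = total value):
  {}: w = 0, v = 0
  {1}: w = 6, v = 4
  {2}: w = 4, v = 2
  {3}: w = 3, v = 9
  {4}: w = 1, v = 3
  {1, 2}: w = 10 > 6, infeasible
  {1, 3}: w = 9 > 6, infeasible
  {1, 4}: w = 7 > 6, infeasible
  {2, 3}: w = 7 > 6, infeasible
  {2, 4}: w = 5, v = 5
  {3, 4}: w = 4, v = 12
  {1, 2, 3}: w = 13 > 6, infeasible
  {1, 2, 4}: w = 11 > 6, infeasible
  {1, 3, 4}: w = 10 > 6, infeasible
  {2, 3, 4}: w = 8 > 6, infeasible
  {1, 2, 3, 4}: w = 14 > 6, infeasible
Best feasible subset: items [3, 4]
Total weight: 4 <= 6, total value: 12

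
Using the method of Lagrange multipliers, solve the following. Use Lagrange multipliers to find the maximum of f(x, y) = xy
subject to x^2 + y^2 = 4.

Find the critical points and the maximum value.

Lagrange conditions: y = 2*lambda*x and x = 2*lambda*y
If x = 0 then y = 0, violating the constraint, so x, y != 0.
Dividing: y/x = x/y => x^2 = y^2 => y = x or y = -x
Constraint: 2x^2 = 4 => x^2 = 2 => x = +/-sqrt(2)
Critical points: (sqrt(2), sqrt(2)), (-sqrt(2), -sqrt(2)), (sqrt(2), -sqrt(2)), (-sqrt(2), sqrt(2))
  y = x:  xy = x^2 = 2  at (sqrt(2), sqrt(2)) and (-sqrt(2), -sqrt(2))
  y = -x: xy = -x^2 = -2 at (sqrt(2), -sqrt(2)) and (-sqrt(2), sqrt(2))
Maximum xy = 2 at (sqrt(2), sqrt(2)) and (-sqrt(2), -sqrt(2))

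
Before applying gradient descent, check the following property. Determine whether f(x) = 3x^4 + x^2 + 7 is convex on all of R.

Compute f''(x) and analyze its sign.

f(x) = 3x^4 + x^2 + 7
f'(x) = 12x^3 + 2x
f''(x) = 36x^2 + 2
f''(x) = 36x^2 + 2 >= 2 > 0 for all x
Therefore, f is convex on R.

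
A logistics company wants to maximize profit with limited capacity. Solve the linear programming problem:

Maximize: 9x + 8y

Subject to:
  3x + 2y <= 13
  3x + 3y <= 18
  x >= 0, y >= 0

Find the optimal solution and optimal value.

Feasible vertices: (0, 0), (0, 6), (1, 5), (13/3, 0)
Objective 9x + 8y at each:
  (0, 0): 0
  (0, 6): 48
  (1, 5): 49
  (13/3, 0): 39
Maximum is 49 at (1, 5).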